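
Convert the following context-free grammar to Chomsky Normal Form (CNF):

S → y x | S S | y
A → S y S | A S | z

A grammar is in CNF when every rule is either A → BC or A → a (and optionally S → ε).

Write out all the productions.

TY → y; TX → x; S → y; A → z; S → TY TX; S → S S; A → S X0; X0 → TY S; A → A S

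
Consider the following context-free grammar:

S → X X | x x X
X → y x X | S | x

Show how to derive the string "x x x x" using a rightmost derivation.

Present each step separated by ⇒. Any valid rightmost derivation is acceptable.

S ⇒ X X ⇒ X S ⇒ X x x X ⇒ X x x x ⇒ x x x x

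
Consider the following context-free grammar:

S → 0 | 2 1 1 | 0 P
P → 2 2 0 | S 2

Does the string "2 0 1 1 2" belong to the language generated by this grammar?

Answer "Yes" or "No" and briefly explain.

No - no valid derivation exists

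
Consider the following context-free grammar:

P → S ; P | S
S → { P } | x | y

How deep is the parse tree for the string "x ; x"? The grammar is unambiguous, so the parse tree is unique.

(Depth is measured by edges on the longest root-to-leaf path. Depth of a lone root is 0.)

3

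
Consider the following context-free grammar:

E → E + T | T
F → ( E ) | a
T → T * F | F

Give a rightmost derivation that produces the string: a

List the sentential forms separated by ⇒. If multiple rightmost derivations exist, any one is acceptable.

E ⇒ T ⇒ F ⇒ a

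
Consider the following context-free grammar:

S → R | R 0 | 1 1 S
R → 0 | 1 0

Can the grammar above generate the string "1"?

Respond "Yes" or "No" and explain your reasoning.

No - no valid derivation exists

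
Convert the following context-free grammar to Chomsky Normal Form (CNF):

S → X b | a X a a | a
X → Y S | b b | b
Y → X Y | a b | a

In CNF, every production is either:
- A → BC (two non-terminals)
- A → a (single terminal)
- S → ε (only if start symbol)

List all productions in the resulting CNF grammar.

TB → b; TA → a; S → a; X → b; Y → a; S → X TB; S → TA X0; X0 → X X1; X1 → TA TA; X → Y S; X → TB TB; Y → X Y; Y → TA TB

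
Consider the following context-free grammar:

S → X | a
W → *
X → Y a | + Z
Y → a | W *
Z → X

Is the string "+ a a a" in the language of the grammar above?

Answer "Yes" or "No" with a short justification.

No - no valid derivation exists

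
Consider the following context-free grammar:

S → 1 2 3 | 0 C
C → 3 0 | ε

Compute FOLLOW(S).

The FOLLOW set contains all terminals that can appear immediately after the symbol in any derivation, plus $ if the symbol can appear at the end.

We compute FOLLOW(S) using the standard algorithm.
FOLLOW(S) starts with {$}.
FIRST(C) = {3, ε}
FIRST(S) = {0, 1}
FOLLOW(C) = {$}
FOLLOW(S) = {$}
Therefore, FOLLOW(S) = {$}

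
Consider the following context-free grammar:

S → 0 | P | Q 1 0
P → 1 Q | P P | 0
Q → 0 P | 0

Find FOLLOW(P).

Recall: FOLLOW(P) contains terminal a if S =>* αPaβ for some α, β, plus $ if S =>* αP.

We compute FOLLOW(P) using the standard algorithm.
FOLLOW(S) starts with {$}.
FIRST(P) = {0, 1}
FIRST(Q) = {0}
FIRST(S) = {0, 1}
FOLLOW(P) = {$, 0, 1}
FOLLOW(Q) = {$, 0, 1}
FOLLOW(S) = {$}
Therefore, FOLLOW(P) = {$, 0, 1}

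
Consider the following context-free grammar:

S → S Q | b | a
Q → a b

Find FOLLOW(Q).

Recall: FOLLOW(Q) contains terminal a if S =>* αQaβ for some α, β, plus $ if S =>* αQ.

We compute FOLLOW(Q) using the standard algorithm.
FOLLOW(S) starts with {$}.
FIRST(Q) = {a}
FIRST(S) = {a, b}
FOLLOW(Q) = {$, a}
FOLLOW(S) = {$, a}
Therefore, FOLLOW(Q) = {$, a}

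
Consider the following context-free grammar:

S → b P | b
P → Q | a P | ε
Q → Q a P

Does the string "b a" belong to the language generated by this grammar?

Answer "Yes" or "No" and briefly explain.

Yes - a valid derivation exists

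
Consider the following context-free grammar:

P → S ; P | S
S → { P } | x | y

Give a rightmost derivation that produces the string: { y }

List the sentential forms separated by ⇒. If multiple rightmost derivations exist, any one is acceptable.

P ⇒ S ⇒ { P } ⇒ { S } ⇒ { y }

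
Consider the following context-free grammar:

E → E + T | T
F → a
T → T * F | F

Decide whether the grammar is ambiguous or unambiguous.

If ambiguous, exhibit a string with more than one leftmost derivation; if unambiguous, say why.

Unambiguous - every string in the language has a unique leftmost derivation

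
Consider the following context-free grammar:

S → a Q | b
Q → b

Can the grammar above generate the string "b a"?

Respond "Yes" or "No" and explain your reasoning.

No - no valid derivation exists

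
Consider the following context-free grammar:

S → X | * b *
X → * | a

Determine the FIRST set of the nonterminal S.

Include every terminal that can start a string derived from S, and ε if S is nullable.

We compute FIRST(S) using the standard algorithm.
FIRST(S) = {*, a}
FIRST(X) = {*, a}
Therefore, FIRST(S) = {*, a}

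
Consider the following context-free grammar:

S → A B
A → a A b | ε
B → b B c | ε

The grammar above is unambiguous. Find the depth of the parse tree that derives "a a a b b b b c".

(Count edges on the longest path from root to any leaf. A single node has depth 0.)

5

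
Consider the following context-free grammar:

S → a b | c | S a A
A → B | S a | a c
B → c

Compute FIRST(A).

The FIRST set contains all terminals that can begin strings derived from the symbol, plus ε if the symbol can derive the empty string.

We compute FIRST(A) using the standard algorithm.
FIRST(A) = {a, c}
FIRST(B) = {c}
FIRST(S) = {a, c}
Therefore, FIRST(A) = {a, c}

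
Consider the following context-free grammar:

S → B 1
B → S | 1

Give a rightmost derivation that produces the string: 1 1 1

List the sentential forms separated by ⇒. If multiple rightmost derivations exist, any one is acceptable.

S ⇒ B 1 ⇒ S 1 ⇒ B 1 1 ⇒ 1 1 1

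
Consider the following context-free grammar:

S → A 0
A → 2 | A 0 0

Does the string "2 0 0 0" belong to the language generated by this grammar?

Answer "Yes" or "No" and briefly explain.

Yes - a valid derivation exists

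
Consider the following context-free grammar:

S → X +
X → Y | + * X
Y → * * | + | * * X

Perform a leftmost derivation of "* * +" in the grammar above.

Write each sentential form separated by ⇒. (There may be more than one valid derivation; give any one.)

S ⇒ X + ⇒ Y + ⇒ * * +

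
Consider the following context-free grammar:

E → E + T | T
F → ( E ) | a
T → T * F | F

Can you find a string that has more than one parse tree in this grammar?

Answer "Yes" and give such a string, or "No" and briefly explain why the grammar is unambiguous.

No - the grammar is unambiguous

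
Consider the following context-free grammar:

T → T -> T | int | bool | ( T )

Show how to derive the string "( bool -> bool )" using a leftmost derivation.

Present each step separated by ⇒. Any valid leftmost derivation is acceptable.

T ⇒ ( T ) ⇒ ( T -> T ) ⇒ ( bool -> T ) ⇒ ( bool -> bool )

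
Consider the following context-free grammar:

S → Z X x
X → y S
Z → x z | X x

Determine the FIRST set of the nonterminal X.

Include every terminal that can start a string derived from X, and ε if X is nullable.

We compute FIRST(X) using the standard algorithm.
FIRST(S) = {x, y}
FIRST(X) = {y}
FIRST(Z) = {x, y}
Therefore, FIRST(X) = {y}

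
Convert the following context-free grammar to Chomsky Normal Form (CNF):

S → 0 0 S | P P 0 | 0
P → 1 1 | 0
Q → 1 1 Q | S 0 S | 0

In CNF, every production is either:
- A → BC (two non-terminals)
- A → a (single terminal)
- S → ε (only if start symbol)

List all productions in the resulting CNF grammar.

T0 → 0; S → 0; T1 → 1; P → 0; Q → 0; S → T0 X0; X0 → T0 S; S → P X1; X1 → P T0; P → T1 T1; Q → T1 X2; X2 → T1 Q; Q → S X3; X3 → T0 S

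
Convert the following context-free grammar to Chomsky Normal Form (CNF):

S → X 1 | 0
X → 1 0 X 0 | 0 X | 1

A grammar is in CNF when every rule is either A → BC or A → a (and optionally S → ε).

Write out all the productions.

T1 → 1; S → 0; T0 → 0; X → 1; S → X T1; X → T1 X0; X0 → T0 X1; X1 → X T0; X → T0 X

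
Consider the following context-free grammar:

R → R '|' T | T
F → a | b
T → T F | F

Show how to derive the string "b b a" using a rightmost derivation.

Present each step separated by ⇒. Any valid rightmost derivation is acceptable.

R ⇒ T ⇒ T F ⇒ T a ⇒ T F a ⇒ T b a ⇒ F b a ⇒ b b a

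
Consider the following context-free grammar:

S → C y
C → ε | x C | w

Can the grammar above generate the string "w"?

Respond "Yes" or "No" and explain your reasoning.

No - no valid derivation exists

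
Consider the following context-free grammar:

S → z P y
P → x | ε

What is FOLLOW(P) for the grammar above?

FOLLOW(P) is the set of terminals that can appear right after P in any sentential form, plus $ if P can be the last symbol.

We compute FOLLOW(P) using the standard algorithm.
FOLLOW(S) starts with {$}.
FIRST(P) = {x, ε}
FIRST(S) = {z}
FOLLOW(P) = {y}
FOLLOW(S) = {$}
Therefore, FOLLOW(P) = {y}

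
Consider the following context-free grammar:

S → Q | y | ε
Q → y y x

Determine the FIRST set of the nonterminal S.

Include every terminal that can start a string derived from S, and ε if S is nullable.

We compute FIRST(S) using the standard algorithm.
FIRST(Q) = {y}
FIRST(S) = {y, ε}
Therefore, FIRST(S) = {y, ε}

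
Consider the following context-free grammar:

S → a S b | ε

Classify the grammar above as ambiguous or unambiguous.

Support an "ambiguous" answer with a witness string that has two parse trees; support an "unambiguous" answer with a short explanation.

Unambiguous - every string in the language has a unique parse tree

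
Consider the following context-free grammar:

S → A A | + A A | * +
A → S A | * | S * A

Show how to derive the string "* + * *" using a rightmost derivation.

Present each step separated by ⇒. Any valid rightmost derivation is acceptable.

S ⇒ A A ⇒ A * ⇒ S A * ⇒ S * * ⇒ * + * *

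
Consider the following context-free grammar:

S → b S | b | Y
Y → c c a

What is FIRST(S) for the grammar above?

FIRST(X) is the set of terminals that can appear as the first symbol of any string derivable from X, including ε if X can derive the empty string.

We compute FIRST(S) using the standard algorithm.
FIRST(S) = {b, c}
FIRST(Y) = {c}
Therefore, FIRST(S) = {b, c}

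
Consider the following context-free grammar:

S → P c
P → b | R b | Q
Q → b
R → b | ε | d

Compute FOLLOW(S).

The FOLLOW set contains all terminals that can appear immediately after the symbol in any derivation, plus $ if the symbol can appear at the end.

We compute FOLLOW(S) using the standard algorithm.
FOLLOW(S) starts with {$}.
FIRST(P) = {b, d}
FIRST(Q) = {b}
FIRST(R) = {b, d, ε}
FIRST(S) = {b, d}
FOLLOW(P) = {c}
FOLLOW(Q) = {c}
FOLLOW(R) = {b}
FOLLOW(S) = {$}
Therefore, FOLLOW(S) = {$}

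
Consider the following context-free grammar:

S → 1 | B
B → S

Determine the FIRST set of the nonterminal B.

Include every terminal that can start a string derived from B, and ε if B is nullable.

We compute FIRST(B) using the standard algorithm.
FIRST(B) = {1}
FIRST(S) = {1}
Therefore, FIRST(B) = {1}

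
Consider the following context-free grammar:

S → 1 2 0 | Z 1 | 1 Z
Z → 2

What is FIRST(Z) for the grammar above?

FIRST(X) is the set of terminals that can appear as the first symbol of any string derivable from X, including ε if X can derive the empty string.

We compute FIRST(Z) using the standard algorithm.
FIRST(S) = {1, 2}
FIRST(Z) = {2}
Therefore, FIRST(Z) = {2}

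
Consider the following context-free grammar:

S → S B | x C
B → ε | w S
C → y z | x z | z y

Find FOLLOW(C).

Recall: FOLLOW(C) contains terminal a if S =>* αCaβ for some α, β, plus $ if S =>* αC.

We compute FOLLOW(C) using the standard algorithm.
FOLLOW(S) starts with {$}.
FIRST(B) = {w, ε}
FIRST(C) = {x, y, z}
FIRST(S) = {x}
FOLLOW(B) = {$, w}
FOLLOW(C) = {$, w}
FOLLOW(S) = {$, w}
Therefore, FOLLOW(C) = {$, w}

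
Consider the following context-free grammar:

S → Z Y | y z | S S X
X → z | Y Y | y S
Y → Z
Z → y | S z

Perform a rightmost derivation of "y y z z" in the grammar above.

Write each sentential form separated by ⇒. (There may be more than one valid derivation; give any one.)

S ⇒ Z Y ⇒ Z Z ⇒ Z S z ⇒ Z y z z ⇒ y y z z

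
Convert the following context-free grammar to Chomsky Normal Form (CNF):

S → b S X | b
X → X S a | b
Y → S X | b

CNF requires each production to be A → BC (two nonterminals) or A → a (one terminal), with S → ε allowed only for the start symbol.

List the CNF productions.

TB → b; S → b; TA → a; X → b; Y → b; S → TB X0; X0 → S X; X → X X1; X1 → S TA; Y → S X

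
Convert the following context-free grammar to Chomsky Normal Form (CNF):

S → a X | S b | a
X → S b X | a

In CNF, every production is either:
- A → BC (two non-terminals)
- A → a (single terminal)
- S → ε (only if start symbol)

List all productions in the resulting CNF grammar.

TA → a; TB → b; S → a; X → a; S → TA X; S → S TB; X → S X0; X0 → TB X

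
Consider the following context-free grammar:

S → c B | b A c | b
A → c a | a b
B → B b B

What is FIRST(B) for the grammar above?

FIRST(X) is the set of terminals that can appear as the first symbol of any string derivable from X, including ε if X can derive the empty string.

We compute FIRST(B) using the standard algorithm.
FIRST(A) = {a, c}
FIRST(B) = {}
FIRST(S) = {b, c}
Therefore, FIRST(B) = {}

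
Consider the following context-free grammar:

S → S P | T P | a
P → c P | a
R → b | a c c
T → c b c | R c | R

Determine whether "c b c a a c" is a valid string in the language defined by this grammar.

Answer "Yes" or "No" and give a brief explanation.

No - no valid derivation exists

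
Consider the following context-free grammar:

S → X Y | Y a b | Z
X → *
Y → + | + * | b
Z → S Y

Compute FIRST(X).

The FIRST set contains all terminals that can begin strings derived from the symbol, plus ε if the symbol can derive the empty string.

We compute FIRST(X) using the standard algorithm.
FIRST(S) = {*, +, b}
FIRST(X) = {*}
FIRST(Y) = {+, b}
FIRST(Z) = {*, +, b}
Therefore, FIRST(X) = {*}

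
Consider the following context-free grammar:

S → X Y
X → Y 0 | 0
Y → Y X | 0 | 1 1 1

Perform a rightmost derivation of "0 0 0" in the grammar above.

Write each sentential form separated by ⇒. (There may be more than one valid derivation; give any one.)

S ⇒ X Y ⇒ X 0 ⇒ Y 0 0 ⇒ 0 0 0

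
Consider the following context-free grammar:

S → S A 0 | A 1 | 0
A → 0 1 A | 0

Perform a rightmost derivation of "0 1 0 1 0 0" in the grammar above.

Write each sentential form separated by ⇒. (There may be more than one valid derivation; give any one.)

S ⇒ S A 0 ⇒ S 0 1 A 0 ⇒ S 0 1 0 0 ⇒ A 1 0 1 0 0 ⇒ 0 1 0 1 0 0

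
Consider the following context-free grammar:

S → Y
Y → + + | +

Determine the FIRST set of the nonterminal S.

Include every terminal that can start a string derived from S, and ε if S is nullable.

We compute FIRST(S) using the standard algorithm.
FIRST(S) = {+}
FIRST(Y) = {+}
Therefore, FIRST(S) = {+}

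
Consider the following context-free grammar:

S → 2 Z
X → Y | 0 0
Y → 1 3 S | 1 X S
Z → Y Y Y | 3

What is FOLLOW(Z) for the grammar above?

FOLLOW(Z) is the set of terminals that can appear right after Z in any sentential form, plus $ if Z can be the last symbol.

We compute FOLLOW(Z) using the standard algorithm.
FOLLOW(S) starts with {$}.
FIRST(S) = {2}
FIRST(X) = {0, 1}
FIRST(Y) = {1}
FIRST(Z) = {1, 3}
FOLLOW(S) = {$, 1, 2}
FOLLOW(X) = {2}
FOLLOW(Y) = {$, 1, 2}
FOLLOW(Z) = {$, 1, 2}
Therefore, FOLLOW(Z) = {$, 1, 2}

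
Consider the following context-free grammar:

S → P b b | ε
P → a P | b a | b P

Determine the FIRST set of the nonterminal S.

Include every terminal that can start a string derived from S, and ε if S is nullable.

We compute FIRST(S) using the standard algorithm.
FIRST(P) = {a, b}
FIRST(S) = {a, b, ε}
Therefore, FIRST(S) = {a, b, ε}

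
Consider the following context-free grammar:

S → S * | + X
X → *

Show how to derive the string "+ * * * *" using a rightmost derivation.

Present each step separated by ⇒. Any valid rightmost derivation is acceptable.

S ⇒ S * ⇒ S * * ⇒ S * * * ⇒ + X * * * ⇒ + * * * *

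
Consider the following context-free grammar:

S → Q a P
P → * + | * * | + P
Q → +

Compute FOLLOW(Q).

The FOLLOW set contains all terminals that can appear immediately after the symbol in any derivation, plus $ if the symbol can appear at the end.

We compute FOLLOW(Q) using the standard algorithm.
FOLLOW(S) starts with {$}.
FIRST(P) = {*, +}
FIRST(Q) = {+}
FIRST(S) = {+}
FOLLOW(P) = {$}
FOLLOW(Q) = {a}
FOLLOW(S) = {$}
Therefore, FOLLOW(Q) = {a}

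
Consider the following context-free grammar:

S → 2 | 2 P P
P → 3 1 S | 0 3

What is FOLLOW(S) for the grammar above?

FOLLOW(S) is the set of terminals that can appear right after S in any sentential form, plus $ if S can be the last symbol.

We compute FOLLOW(S) using the standard algorithm.
FOLLOW(S) starts with {$}.
FIRST(P) = {0, 3}
FIRST(S) = {2}
FOLLOW(P) = {$, 0, 3}
FOLLOW(S) = {$, 0, 3}
Therefore, FOLLOW(S) = {$, 0, 3}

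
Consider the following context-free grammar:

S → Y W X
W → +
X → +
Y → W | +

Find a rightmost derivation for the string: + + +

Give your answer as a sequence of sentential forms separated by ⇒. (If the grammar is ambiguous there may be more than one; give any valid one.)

S ⇒ Y W X ⇒ Y W + ⇒ Y + + ⇒ + + +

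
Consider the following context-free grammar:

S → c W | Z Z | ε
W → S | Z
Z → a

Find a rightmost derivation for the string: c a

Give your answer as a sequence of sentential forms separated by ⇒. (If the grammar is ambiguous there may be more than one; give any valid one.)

S ⇒ c W ⇒ c Z ⇒ c a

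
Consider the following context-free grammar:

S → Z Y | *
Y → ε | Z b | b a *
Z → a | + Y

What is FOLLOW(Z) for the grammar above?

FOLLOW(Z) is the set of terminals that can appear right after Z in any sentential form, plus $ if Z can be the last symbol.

We compute FOLLOW(Z) using the standard algorithm.
FOLLOW(S) starts with {$}.
FIRST(S) = {*, +, a}
FIRST(Y) = {+, a, b, ε}
FIRST(Z) = {+, a}
FOLLOW(S) = {$}
FOLLOW(Y) = {$, +, a, b}
FOLLOW(Z) = {$, +, a, b}
Therefore, FOLLOW(Z) = {$, +, a, b}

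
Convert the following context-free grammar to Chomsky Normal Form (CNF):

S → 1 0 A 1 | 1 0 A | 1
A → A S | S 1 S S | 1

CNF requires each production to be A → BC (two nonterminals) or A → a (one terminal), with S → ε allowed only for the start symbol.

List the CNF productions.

T1 → 1; T0 → 0; S → 1; A → 1; S → T1 X0; X0 → T0 X1; X1 → A T1; S → T1 X2; X2 → T0 A; A → A S; A → S X3; X3 → T1 X4; X4 → S S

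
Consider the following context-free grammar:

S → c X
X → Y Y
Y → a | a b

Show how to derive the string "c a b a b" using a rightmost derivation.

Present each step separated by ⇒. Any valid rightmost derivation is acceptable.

S ⇒ c X ⇒ c Y Y ⇒ c Y a b ⇒ c a b a b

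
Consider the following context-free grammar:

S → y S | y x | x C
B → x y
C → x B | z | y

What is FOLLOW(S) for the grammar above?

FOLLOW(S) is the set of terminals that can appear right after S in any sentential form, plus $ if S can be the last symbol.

We compute FOLLOW(S) using the standard algorithm.
FOLLOW(S) starts with {$}.
FIRST(B) = {x}
FIRST(C) = {x, y, z}
FIRST(S) = {x, y}
FOLLOW(B) = {$}
FOLLOW(C) = {$}
FOLLOW(S) = {$}
Therefore, FOLLOW(S) = {$}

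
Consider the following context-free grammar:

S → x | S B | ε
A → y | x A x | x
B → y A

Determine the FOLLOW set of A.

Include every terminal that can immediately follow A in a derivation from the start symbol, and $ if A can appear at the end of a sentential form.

We compute FOLLOW(A) using the standard algorithm.
FOLLOW(S) starts with {$}.
FIRST(A) = {x, y}
FIRST(B) = {y}
FIRST(S) = {x, y, ε}
FOLLOW(A) = {$, x, y}
FOLLOW(B) = {$, y}
FOLLOW(S) = {$, y}
Therefore, FOLLOW(A) = {$, x, y}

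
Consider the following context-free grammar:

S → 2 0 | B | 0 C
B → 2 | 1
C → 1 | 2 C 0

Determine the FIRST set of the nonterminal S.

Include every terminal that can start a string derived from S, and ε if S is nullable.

We compute FIRST(S) using the standard algorithm.
FIRST(B) = {1, 2}
FIRST(C) = {1, 2}
FIRST(S) = {0, 1, 2}
Therefore, FIRST(S) = {0, 1, 2}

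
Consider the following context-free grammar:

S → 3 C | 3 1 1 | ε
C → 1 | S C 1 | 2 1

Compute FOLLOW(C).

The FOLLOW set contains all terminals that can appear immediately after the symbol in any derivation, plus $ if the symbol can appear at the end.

We compute FOLLOW(C) using the standard algorithm.
FOLLOW(S) starts with {$}.
FIRST(C) = {1, 2, 3}
FIRST(S) = {3, ε}
FOLLOW(C) = {$, 1, 2, 3}
FOLLOW(S) = {$, 1, 2, 3}
Therefore, FOLLOW(C) = {$, 1, 2, 3}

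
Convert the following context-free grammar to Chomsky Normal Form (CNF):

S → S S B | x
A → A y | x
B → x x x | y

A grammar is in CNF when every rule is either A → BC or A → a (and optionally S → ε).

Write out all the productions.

S → x; TY → y; A → x; TX → x; B → y; S → S X0; X0 → S B; A → A TY; B → TX X1; X1 → TX TX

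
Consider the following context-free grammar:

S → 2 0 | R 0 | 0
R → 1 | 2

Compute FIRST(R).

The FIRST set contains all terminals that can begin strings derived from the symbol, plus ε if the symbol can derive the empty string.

We compute FIRST(R) using the standard algorithm.
FIRST(R) = {1, 2}
FIRST(S) = {0, 1, 2}
Therefore, FIRST(R) = {1, 2}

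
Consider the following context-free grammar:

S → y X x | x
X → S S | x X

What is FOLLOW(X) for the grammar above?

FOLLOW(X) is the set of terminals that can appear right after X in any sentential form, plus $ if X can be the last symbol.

We compute FOLLOW(X) using the standard algorithm.
FOLLOW(S) starts with {$}.
FIRST(S) = {x, y}
FIRST(X) = {x, y}
FOLLOW(S) = {$, x, y}
FOLLOW(X) = {x}
Therefore, FOLLOW(X) = {x}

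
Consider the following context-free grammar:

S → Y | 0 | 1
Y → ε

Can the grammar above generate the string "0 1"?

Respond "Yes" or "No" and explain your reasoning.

No - no valid derivation exists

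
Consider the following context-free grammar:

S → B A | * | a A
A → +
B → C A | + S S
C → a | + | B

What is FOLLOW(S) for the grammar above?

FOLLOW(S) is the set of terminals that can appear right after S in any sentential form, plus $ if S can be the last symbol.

We compute FOLLOW(S) using the standard algorithm.
FOLLOW(S) starts with {$}.
FIRST(A) = {+}
FIRST(B) = {+, a}
FIRST(C) = {+, a}
FIRST(S) = {*, +, a}
FOLLOW(A) = {$, *, +, a}
FOLLOW(B) = {+}
FOLLOW(C) = {+}
FOLLOW(S) = {$, *, +, a}
Therefore, FOLLOW(S) = {$, *, +, a}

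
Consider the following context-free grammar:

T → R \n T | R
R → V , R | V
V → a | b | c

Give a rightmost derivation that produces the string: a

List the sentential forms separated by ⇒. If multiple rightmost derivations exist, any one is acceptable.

T ⇒ R ⇒ V ⇒ a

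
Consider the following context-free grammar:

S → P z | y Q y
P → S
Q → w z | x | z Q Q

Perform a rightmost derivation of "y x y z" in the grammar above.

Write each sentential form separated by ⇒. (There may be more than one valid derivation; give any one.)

S ⇒ P z ⇒ S z ⇒ y Q y z ⇒ y x y z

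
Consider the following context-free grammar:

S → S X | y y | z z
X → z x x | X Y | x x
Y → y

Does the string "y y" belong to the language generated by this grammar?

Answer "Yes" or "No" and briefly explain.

Yes - a valid derivation exists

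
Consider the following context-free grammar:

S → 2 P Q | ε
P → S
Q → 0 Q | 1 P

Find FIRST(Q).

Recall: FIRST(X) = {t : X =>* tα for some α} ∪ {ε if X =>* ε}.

We compute FIRST(Q) using the standard algorithm.
FIRST(P) = {2, ε}
FIRST(Q) = {0, 1}
FIRST(S) = {2, ε}
Therefore, FIRST(Q) = {0, 1}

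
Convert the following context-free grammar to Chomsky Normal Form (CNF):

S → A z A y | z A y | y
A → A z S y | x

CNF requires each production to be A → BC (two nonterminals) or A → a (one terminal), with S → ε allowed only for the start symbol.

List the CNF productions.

TZ → z; TY → y; S → y; A → x; S → A X0; X0 → TZ X1; X1 → A TY; S → TZ X2; X2 → A TY; A → A X3; X3 → TZ X4; X4 → S TY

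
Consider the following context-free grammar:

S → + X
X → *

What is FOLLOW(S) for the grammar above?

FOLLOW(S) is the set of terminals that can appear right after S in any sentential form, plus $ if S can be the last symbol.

We compute FOLLOW(S) using the standard algorithm.
FOLLOW(S) starts with {$}.
FIRST(S) = {+}
FIRST(X) = {*}
FOLLOW(S) = {$}
FOLLOW(X) = {$}
Therefore, FOLLOW(S) = {$}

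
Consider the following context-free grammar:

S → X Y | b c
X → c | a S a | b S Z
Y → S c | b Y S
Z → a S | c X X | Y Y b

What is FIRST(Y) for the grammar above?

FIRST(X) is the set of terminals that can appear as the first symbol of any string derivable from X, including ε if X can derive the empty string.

We compute FIRST(Y) using the standard algorithm.
FIRST(S) = {a, b, c}
FIRST(X) = {a, b, c}
FIRST(Y) = {a, b, c}
FIRST(Z) = {a, b, c}
Therefore, FIRST(Y) = {a, b, c}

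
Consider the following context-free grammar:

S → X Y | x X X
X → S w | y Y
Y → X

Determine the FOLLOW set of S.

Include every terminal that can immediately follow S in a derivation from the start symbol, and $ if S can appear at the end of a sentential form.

We compute FOLLOW(S) using the standard algorithm.
FOLLOW(S) starts with {$}.
FIRST(S) = {x, y}
FIRST(X) = {x, y}
FIRST(Y) = {x, y}
FOLLOW(S) = {$, w}
FOLLOW(X) = {$, w, x, y}
FOLLOW(Y) = {$, w, x, y}
Therefore, FOLLOW(S) = {$, w}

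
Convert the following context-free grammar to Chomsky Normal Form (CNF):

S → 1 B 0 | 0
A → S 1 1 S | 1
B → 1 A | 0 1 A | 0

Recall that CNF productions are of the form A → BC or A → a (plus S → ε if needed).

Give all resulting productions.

T1 → 1; T0 → 0; S → 0; A → 1; B → 0; S → T1 X0; X0 → B T0; A → S X1; X1 → T1 X2; X2 → T1 S; B → T1 A; B → T0 X3; X3 → T1 A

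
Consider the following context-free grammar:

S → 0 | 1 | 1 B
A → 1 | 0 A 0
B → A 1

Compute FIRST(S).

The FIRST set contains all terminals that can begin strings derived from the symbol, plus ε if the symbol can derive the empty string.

We compute FIRST(S) using the standard algorithm.
FIRST(A) = {0, 1}
FIRST(B) = {0, 1}
FIRST(S) = {0, 1}
Therefore, FIRST(S) = {0, 1}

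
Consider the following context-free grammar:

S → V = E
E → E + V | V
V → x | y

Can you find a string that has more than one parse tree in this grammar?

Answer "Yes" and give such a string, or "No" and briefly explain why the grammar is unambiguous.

No - the grammar is unambiguous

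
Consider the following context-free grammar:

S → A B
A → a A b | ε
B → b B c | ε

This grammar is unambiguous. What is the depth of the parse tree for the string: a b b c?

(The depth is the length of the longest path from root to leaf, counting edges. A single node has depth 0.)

3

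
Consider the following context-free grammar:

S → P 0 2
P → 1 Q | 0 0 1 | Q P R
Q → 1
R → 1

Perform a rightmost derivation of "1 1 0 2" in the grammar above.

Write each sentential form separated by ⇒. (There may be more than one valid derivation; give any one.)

S ⇒ P 0 2 ⇒ 1 Q 0 2 ⇒ 1 1 0 2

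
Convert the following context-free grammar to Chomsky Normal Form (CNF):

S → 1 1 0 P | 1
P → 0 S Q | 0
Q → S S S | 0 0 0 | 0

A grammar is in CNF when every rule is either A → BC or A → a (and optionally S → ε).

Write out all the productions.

T1 → 1; T0 → 0; S → 1; P → 0; Q → 0; S → T1 X0; X0 → T1 X1; X1 → T0 P; P → T0 X2; X2 → S Q; Q → S X3; X3 → S S; Q → T0 X4; X4 → T0 T0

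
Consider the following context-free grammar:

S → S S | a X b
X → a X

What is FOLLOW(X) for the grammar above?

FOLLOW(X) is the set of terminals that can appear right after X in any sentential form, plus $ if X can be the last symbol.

We compute FOLLOW(X) using the standard algorithm.
FOLLOW(S) starts with {$}.
FIRST(S) = {a}
FIRST(X) = {a}
FOLLOW(S) = {$, a}
FOLLOW(X) = {b}
Therefore, FOLLOW(X) = {b}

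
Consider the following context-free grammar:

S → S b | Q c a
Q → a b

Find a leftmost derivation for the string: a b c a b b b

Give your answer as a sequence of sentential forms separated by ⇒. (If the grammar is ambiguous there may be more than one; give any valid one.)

S ⇒ S b ⇒ S b b ⇒ S b b b ⇒ Q c a b b b ⇒ a b c a b b b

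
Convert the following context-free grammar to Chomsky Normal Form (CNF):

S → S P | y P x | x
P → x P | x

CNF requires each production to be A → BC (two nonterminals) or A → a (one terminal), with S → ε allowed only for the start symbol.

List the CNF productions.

TY → y; TX → x; S → x; P → x; S → S P; S → TY X0; X0 → P TX; P → TX P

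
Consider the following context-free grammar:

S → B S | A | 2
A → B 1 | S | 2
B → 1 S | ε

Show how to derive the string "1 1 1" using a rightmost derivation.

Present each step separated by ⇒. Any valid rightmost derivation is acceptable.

S ⇒ A ⇒ B 1 ⇒ 1 S 1 ⇒ 1 A 1 ⇒ 1 B 1 1 ⇒ 1 1 1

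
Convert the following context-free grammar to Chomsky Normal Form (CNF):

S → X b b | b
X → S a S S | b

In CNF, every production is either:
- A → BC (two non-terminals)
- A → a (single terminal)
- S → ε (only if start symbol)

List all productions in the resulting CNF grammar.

TB → b; S → b; TA → a; X → b; S → X X0; X0 → TB TB; X → S X1; X1 → TA X2; X2 → S S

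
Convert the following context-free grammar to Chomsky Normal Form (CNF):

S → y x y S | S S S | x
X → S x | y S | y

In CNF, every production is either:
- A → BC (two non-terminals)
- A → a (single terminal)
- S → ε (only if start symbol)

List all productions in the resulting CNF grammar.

TY → y; TX → x; S → x; X → y; S → TY X0; X0 → TX X1; X1 → TY S; S → S X2; X2 → S S; X → S TX; X → TY S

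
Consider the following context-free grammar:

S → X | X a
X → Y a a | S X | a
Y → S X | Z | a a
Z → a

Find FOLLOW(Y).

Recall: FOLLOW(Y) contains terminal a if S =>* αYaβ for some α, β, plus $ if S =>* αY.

We compute FOLLOW(Y) using the standard algorithm.
FOLLOW(S) starts with {$}.
FIRST(S) = {a}
FIRST(X) = {a}
FIRST(Y) = {a}
FIRST(Z) = {a}
FOLLOW(S) = {$, a}
FOLLOW(X) = {$, a}
FOLLOW(Y) = {a}
FOLLOW(Z) = {a}
Therefore, FOLLOW(Y) = {a}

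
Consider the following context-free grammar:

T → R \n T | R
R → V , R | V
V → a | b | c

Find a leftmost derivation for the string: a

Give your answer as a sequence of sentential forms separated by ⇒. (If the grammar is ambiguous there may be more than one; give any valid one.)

T ⇒ R ⇒ V ⇒ a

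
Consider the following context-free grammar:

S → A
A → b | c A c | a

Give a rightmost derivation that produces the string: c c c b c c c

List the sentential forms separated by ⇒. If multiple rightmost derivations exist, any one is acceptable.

S ⇒ A ⇒ c A c ⇒ c c A c c ⇒ c c c A c c c ⇒ c c c b c c c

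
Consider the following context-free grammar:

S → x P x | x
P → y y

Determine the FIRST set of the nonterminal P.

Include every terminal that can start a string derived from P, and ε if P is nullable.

We compute FIRST(P) using the standard algorithm.
FIRST(P) = {y}
FIRST(S) = {x}
Therefore, FIRST(P) = {y}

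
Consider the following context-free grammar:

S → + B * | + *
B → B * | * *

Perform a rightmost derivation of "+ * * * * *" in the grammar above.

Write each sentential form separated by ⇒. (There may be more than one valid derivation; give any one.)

S ⇒ + B * ⇒ + B * * ⇒ + B * * * ⇒ + * * * * *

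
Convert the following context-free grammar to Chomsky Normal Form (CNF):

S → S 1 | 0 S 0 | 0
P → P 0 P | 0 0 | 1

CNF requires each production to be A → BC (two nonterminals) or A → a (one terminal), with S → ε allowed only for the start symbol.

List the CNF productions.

T1 → 1; T0 → 0; S → 0; P → 1; S → S T1; S → T0 X0; X0 → S T0; P → P X1; X1 → T0 P; P → T0 T0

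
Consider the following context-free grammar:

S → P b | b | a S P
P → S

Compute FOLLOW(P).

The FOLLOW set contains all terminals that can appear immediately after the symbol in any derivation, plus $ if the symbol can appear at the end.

We compute FOLLOW(P) using the standard algorithm.
FOLLOW(S) starts with {$}.
FIRST(P) = {a, b}
FIRST(S) = {a, b}
FOLLOW(P) = {$, a, b}
FOLLOW(S) = {$, a, b}
Therefore, FOLLOW(P) = {$, a, b}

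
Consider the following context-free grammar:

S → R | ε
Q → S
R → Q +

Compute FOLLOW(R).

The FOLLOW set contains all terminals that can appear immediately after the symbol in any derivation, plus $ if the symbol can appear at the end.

We compute FOLLOW(R) using the standard algorithm.
FOLLOW(S) starts with {$}.
FIRST(Q) = {+, ε}
FIRST(R) = {+}
FIRST(S) = {+, ε}
FOLLOW(Q) = {+}
FOLLOW(R) = {$, +}
FOLLOW(S) = {$, +}
Therefore, FOLLOW(R) = {$, +}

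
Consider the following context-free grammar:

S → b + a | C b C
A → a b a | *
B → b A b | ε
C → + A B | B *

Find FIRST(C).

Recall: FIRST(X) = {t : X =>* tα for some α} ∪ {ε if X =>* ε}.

We compute FIRST(C) using the standard algorithm.
FIRST(A) = {*, a}
FIRST(B) = {b, ε}
FIRST(C) = {*, +, b}
FIRST(S) = {*, +, b}
Therefore, FIRST(C) = {*, +, b}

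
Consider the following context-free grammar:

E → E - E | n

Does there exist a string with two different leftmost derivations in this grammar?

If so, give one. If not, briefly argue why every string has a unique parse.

Yes - the string 'n - n - n - n - n' has two distinct leftmost derivations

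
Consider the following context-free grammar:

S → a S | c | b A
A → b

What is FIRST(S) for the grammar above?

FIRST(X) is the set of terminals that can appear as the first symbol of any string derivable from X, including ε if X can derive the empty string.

We compute FIRST(S) using the standard algorithm.
FIRST(A) = {b}
FIRST(S) = {a, b, c}
Therefore, FIRST(S) = {a, b, c}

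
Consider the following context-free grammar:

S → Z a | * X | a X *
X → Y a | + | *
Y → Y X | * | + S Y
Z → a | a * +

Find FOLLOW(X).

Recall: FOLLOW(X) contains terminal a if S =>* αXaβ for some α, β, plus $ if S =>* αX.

We compute FOLLOW(X) using the standard algorithm.
FOLLOW(S) starts with {$}.
FIRST(S) = {*, a}
FIRST(X) = {*, +}
FIRST(Y) = {*, +}
FIRST(Z) = {a}
FOLLOW(S) = {$, *, +}
FOLLOW(X) = {$, *, +, a}
FOLLOW(Y) = {*, +, a}
FOLLOW(Z) = {a}
Therefore, FOLLOW(X) = {$, *, +, a}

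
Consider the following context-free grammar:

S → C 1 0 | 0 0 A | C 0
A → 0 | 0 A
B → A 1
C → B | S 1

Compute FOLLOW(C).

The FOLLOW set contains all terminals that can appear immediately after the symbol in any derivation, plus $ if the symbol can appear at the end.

We compute FOLLOW(C) using the standard algorithm.
FOLLOW(S) starts with {$}.
FIRST(A) = {0}
FIRST(B) = {0}
FIRST(C) = {0}
FIRST(S) = {0}
FOLLOW(A) = {$, 1}
FOLLOW(B) = {0, 1}
FOLLOW(C) = {0, 1}
FOLLOW(S) = {$, 1}
Therefore, FOLLOW(C) = {0, 1}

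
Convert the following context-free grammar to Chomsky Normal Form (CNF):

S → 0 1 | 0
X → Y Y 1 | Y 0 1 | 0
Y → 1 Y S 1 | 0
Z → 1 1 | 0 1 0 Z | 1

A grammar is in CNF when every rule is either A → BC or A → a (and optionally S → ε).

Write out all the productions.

T0 → 0; T1 → 1; S → 0; X → 0; Y → 0; Z → 1; S → T0 T1; X → Y X0; X0 → Y T1; X → Y X1; X1 → T0 T1; Y → T1 X2; X2 → Y X3; X3 → S T1; Z → T1 T1; Z → T0 X4; X4 → T1 X5; X5 → T0 Z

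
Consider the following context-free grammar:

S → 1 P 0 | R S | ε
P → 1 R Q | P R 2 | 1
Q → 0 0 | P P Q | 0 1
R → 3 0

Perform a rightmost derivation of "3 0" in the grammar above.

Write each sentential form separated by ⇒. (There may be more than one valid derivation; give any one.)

S ⇒ R S ⇒ R ⇒ 3 0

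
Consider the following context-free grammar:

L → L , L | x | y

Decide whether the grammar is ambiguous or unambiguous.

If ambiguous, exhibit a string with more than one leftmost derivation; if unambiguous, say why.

Ambiguous - the string 'y , x , x , y , x , y' has two distinct leftmost derivations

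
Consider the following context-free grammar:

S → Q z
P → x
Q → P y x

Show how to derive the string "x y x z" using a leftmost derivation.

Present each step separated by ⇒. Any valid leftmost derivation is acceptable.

S ⇒ Q z ⇒ P y x z ⇒ x y x z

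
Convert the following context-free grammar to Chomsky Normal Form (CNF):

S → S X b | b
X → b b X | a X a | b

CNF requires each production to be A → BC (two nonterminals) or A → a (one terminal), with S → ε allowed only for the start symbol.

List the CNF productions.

TB → b; S → b; TA → a; X → b; S → S X0; X0 → X TB; X → TB X1; X1 → TB X; X → TA X2; X2 → X TA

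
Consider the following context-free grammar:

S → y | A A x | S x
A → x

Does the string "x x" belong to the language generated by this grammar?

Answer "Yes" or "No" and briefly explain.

No - no valid derivation exists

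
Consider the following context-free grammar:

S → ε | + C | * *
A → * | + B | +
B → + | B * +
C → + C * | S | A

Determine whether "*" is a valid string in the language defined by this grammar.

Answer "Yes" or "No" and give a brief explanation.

No - no valid derivation exists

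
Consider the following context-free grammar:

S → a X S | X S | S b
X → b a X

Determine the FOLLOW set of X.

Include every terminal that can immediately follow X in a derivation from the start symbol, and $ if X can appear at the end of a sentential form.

We compute FOLLOW(X) using the standard algorithm.
FOLLOW(S) starts with {$}.
FIRST(S) = {a, b}
FIRST(X) = {b}
FOLLOW(S) = {$, b}
FOLLOW(X) = {a, b}
Therefore, FOLLOW(X) = {a, b}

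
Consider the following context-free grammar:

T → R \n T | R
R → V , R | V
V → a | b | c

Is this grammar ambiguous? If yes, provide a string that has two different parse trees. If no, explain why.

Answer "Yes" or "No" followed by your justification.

No - the grammar is unambiguous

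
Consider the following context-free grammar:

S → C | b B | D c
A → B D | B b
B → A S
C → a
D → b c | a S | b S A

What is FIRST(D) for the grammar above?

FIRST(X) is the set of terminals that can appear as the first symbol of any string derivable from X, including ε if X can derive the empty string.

We compute FIRST(D) using the standard algorithm.
FIRST(A) = {}
FIRST(B) = {}
FIRST(C) = {a}
FIRST(D) = {a, b}
FIRST(S) = {a, b}
Therefore, FIRST(D) = {a, b}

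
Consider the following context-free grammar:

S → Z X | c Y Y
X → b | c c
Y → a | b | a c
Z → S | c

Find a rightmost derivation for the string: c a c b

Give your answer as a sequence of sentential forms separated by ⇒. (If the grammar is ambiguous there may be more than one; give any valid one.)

S ⇒ c Y Y ⇒ c Y b ⇒ c a c b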